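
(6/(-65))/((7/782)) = -4692/455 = -10.31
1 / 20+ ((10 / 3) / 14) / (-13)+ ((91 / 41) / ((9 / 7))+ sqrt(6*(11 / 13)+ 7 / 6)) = 1180619 / 671580+ sqrt(37986) / 78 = 4.26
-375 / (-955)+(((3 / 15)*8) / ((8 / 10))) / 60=2441 / 5730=0.43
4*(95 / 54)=190 / 27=7.04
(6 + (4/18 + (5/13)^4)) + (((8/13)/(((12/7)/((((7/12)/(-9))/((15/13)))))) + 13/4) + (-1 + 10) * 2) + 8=4924012117/138806460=35.47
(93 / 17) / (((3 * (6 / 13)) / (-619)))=-249457 / 102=-2445.66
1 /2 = 0.50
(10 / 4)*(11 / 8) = 55 / 16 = 3.44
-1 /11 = -0.09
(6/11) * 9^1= 54/11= 4.91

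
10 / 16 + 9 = 77 / 8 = 9.62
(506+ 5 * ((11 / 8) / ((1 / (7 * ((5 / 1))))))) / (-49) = -5973 / 392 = -15.24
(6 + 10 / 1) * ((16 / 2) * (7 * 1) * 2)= 1792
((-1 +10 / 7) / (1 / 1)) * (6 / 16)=9 / 56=0.16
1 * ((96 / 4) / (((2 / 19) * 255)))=76 / 85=0.89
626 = 626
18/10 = 9/5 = 1.80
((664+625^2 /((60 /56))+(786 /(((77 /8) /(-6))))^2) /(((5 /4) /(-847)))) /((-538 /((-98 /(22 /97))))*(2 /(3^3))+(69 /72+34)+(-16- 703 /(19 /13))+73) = 421096211903808 /399314161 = 1054548.66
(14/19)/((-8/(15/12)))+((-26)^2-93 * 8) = -68.12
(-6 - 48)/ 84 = -9/ 14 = -0.64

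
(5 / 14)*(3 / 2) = 15 / 28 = 0.54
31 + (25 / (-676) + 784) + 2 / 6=1653421 / 2028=815.30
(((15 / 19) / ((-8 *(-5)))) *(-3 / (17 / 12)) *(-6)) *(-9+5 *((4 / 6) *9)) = 1701 / 323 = 5.27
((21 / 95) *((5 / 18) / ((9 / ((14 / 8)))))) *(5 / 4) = 0.01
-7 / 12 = -0.58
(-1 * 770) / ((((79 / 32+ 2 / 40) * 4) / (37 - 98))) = 1878800 / 403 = 4662.03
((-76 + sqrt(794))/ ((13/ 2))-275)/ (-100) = 3727/ 1300-sqrt(794)/ 650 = 2.82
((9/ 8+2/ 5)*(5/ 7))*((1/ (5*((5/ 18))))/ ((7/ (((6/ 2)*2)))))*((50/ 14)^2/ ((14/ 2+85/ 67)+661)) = 919575/ 71775494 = 0.01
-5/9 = -0.56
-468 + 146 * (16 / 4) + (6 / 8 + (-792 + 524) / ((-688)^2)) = 116.75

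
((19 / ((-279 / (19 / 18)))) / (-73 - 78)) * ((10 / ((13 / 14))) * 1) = 25270 / 4929093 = 0.01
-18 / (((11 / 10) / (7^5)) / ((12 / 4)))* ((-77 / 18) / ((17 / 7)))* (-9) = -222356610 / 17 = -13079800.59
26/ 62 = 13/ 31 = 0.42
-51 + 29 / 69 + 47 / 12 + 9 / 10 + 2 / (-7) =-148277 / 3220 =-46.05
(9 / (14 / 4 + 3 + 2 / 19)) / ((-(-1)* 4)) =171 / 502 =0.34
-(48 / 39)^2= -256 / 169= -1.51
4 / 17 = 0.24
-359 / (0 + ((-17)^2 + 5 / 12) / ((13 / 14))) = -28002 / 24311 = -1.15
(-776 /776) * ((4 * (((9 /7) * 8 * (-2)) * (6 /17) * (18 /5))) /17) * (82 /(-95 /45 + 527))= 11477376 /11945815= 0.96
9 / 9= 1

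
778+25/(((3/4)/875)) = 89834/3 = 29944.67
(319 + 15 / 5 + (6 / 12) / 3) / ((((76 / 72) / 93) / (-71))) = -38290797 / 19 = -2015305.11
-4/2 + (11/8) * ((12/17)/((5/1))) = -307/170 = -1.81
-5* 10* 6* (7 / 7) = -300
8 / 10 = 4 / 5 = 0.80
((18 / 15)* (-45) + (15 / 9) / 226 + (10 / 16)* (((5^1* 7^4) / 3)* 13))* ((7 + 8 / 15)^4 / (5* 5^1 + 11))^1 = 127018651450409 / 43740000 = 2903947.22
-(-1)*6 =6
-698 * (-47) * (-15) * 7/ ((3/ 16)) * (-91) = 1671793760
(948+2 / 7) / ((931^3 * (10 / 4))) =13276 / 28243407185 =0.00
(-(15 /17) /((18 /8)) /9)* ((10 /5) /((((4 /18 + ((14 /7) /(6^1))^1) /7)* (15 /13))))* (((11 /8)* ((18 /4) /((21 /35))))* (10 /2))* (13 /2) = -65065 /204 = -318.95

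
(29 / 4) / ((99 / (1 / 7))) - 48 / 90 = -7247 / 13860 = -0.52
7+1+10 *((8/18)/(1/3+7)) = 284/33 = 8.61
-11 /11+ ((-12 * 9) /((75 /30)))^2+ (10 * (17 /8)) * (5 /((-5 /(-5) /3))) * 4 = 78506 /25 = 3140.24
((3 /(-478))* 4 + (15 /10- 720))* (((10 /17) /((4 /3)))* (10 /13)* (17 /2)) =-25759125 /12428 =-2072.67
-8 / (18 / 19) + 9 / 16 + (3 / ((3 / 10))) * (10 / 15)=-175 / 144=-1.22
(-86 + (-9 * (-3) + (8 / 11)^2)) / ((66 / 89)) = -78.85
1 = 1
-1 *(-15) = 15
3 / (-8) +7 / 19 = -1 / 152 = -0.01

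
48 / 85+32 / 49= 5072 / 4165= 1.22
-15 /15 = -1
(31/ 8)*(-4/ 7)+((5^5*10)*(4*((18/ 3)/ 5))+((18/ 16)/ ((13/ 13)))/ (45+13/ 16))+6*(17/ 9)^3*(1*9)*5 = 151817.44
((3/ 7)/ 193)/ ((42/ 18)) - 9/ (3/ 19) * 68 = -36655323/ 9457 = -3876.00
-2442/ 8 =-1221/ 4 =-305.25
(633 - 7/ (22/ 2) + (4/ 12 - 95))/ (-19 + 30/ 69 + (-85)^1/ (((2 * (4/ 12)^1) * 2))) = -6.53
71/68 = 1.04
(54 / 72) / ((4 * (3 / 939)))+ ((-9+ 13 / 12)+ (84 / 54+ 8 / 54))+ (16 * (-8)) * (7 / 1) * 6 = -2299763 / 432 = -5323.53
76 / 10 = 38 / 5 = 7.60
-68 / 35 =-1.94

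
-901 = -901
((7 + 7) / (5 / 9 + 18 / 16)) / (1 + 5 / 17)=8568 / 1331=6.44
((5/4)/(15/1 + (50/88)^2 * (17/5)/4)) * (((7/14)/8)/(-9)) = -121/212913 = -0.00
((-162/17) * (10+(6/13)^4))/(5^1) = -46478772/2427685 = -19.15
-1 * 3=-3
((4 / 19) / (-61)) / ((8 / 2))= -1 / 1159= -0.00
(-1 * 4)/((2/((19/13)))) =-38/13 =-2.92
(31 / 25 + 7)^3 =8741816 / 15625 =559.48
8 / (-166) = -4 / 83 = -0.05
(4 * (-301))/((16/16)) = -1204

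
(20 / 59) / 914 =10 / 26963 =0.00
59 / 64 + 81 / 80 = 619 / 320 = 1.93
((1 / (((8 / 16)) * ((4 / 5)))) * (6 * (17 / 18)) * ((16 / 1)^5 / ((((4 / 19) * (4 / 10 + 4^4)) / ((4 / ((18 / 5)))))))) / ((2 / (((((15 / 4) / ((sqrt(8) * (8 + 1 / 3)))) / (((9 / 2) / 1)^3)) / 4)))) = 66150400 * sqrt(2) / 1401867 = 66.73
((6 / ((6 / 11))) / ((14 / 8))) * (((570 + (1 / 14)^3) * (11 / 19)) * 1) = 189253801 / 91238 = 2074.29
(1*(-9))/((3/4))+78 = 66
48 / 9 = 16 / 3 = 5.33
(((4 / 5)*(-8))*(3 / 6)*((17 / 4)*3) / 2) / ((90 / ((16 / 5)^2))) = -4352 / 1875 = -2.32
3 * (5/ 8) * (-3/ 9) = -5/ 8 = -0.62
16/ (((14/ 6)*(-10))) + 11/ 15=1/ 21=0.05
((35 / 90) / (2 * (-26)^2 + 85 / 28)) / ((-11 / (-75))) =2450 / 1252053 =0.00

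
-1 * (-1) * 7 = 7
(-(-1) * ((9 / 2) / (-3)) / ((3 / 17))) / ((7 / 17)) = -289 / 14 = -20.64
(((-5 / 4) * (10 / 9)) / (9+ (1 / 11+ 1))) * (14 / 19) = -1925 / 18981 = -0.10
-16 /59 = -0.27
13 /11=1.18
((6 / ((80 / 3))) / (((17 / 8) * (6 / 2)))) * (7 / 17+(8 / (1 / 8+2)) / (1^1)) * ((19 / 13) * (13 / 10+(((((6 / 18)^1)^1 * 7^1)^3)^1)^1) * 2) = 5100569 / 845325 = 6.03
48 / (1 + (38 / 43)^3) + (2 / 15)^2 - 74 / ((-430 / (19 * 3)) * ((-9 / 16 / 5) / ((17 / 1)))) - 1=-1454.88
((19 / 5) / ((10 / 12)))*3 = 342 / 25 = 13.68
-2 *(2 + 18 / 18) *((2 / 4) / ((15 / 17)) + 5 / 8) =-143 / 20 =-7.15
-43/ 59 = -0.73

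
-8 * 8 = -64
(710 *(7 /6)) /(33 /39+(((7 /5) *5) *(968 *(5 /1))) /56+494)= 32305 /42894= 0.75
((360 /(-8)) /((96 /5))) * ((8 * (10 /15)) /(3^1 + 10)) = -25 /26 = -0.96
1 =1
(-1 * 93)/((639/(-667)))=20677/213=97.08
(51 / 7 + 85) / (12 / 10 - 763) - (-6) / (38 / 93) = 7377607 / 506597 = 14.56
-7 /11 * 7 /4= -49 /44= -1.11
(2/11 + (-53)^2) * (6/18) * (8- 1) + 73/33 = 216380/33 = 6556.97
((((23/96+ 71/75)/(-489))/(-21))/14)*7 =949/16430400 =0.00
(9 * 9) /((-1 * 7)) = -81 /7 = -11.57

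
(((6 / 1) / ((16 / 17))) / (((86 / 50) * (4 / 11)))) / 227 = 14025 / 312352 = 0.04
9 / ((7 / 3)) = 27 / 7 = 3.86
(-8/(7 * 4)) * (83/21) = -166/147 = -1.13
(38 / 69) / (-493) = -38 / 34017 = -0.00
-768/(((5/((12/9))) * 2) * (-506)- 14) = 768/3809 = 0.20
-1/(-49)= 1/49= 0.02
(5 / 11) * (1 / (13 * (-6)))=-5 / 858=-0.01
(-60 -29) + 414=325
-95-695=-790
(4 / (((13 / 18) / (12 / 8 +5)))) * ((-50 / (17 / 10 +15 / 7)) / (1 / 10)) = -4684.01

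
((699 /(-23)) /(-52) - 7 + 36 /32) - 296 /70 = -796941 /83720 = -9.52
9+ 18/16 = 81/8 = 10.12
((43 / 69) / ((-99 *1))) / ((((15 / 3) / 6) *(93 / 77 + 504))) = -602 / 40262535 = -0.00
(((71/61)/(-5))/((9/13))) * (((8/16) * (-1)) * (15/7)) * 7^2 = 6461/366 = 17.65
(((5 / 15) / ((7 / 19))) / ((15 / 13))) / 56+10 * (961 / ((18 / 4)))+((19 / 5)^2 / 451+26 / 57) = 179378009963 / 83976200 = 2136.06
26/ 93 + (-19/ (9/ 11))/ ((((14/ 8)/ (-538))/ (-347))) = -4838153830/ 1953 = -2477293.31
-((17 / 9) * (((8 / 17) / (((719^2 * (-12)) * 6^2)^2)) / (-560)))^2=-1 / 987295617496515535153211938590484070400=-0.00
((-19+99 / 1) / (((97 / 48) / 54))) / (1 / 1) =207360 / 97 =2137.73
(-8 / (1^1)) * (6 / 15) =-16 / 5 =-3.20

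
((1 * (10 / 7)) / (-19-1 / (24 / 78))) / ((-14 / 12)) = 240 / 4361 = 0.06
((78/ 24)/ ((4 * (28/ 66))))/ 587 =429/ 131488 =0.00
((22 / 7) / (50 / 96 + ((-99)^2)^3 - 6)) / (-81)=-0.00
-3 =-3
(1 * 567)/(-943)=-0.60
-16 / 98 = -8 / 49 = -0.16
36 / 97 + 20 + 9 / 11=22609 / 1067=21.19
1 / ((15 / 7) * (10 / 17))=119 / 150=0.79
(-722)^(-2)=1/ 521284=0.00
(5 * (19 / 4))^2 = 9025 / 16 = 564.06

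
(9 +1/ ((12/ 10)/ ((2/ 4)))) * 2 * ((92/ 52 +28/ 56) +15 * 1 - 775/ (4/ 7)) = -2622617/ 104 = -25217.47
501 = 501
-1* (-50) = 50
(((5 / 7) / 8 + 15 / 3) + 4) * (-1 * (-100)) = 12725 / 14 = 908.93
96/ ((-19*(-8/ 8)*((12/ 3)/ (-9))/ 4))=-864/ 19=-45.47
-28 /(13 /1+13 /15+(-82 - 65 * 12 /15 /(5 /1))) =210 /589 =0.36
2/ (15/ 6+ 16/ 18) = 36/ 61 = 0.59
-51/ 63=-17/ 21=-0.81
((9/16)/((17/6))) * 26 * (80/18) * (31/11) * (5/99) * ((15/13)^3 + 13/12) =53522275/6257394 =8.55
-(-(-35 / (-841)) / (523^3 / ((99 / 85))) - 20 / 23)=40905337437919 / 47041138035277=0.87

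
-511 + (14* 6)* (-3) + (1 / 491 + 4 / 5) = -1871196 / 2455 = -762.20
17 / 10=1.70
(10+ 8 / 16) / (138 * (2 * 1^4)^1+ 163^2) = 3 / 7670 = 0.00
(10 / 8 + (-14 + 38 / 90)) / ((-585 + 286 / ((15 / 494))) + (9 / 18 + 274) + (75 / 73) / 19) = -3077753 / 2274024966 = -0.00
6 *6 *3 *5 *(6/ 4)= 810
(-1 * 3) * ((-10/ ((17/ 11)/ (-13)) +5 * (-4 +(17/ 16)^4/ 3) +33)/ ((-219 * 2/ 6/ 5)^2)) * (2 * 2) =-8292477325/ 1484275712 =-5.59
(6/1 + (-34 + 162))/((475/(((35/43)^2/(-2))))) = -3283/35131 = -0.09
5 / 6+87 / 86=238 / 129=1.84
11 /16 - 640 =-10229 /16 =-639.31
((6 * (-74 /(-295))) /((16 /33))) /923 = 3663 /1089140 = 0.00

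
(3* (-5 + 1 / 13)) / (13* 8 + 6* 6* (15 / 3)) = -48 / 923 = -0.05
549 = 549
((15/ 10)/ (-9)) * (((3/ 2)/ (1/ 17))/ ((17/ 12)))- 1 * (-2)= -1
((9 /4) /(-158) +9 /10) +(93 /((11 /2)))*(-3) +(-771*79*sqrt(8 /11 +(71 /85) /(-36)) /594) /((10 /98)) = -994847*sqrt(22158565) /5553900 - 1732491 /34760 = -893.04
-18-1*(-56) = 38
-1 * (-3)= 3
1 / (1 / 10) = 10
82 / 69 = 1.19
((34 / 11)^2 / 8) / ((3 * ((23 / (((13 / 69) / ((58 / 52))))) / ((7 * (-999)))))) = -20.44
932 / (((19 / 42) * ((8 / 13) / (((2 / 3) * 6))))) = 254436 / 19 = 13391.37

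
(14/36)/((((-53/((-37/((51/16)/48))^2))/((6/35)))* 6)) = -44859392/689265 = -65.08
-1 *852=-852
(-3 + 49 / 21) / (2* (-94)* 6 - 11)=0.00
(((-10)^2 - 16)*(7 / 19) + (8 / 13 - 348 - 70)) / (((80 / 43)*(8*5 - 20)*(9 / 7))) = -574609 / 71136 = -8.08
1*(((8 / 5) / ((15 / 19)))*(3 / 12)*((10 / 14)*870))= 2204 / 7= 314.86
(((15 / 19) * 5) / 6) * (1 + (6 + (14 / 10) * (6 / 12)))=385 / 76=5.07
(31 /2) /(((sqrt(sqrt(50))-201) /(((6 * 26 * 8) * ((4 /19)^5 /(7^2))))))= -31 /(2 * (-121328851 * 2^(1 /4) * sqrt(5) /1277952 + 8129033017 /425984))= -0.00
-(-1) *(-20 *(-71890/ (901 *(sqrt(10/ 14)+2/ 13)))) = -261679600/ 736117+242988200 *sqrt(35)/ 736117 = 1597.38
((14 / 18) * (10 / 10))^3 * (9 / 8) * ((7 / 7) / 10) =343 / 6480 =0.05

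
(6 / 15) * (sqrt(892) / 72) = sqrt(223) / 90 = 0.17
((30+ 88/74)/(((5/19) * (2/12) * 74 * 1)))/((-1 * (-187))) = 65778/1280015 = 0.05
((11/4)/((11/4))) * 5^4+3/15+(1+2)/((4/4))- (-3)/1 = 3156/5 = 631.20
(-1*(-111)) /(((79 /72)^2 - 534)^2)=2982998016 /7628726860225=0.00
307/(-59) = -5.20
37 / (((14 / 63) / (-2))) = -333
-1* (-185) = 185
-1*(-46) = 46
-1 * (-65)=65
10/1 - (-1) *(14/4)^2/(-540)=21551/2160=9.98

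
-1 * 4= -4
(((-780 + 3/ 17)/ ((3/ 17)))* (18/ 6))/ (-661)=13257/ 661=20.06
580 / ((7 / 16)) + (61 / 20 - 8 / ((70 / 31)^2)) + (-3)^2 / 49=6504157 / 4900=1327.38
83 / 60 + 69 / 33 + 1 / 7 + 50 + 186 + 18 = 1190191 / 4620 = 257.62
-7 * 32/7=-32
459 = 459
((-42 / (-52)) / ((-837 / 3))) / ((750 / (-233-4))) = 553 / 604500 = 0.00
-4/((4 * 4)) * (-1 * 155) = 155/4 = 38.75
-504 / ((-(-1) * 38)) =-252 / 19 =-13.26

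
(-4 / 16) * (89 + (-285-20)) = 54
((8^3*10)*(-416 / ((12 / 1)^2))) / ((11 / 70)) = -9318400 / 99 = -94125.25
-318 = -318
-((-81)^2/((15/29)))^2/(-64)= 4022476929/1600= 2514048.08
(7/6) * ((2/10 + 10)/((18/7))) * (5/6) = 833/216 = 3.86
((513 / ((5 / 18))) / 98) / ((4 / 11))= 50787 / 980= 51.82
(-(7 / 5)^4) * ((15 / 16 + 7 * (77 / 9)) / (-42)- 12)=5579581 / 108000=51.66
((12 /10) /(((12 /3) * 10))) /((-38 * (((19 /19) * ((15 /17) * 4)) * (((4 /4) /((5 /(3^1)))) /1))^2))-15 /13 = -24627757 /21340800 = -1.15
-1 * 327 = -327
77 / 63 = 11 / 9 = 1.22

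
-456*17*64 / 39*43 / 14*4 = -14222336 / 91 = -156289.41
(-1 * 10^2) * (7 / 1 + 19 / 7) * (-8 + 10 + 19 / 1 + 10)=-210800 / 7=-30114.29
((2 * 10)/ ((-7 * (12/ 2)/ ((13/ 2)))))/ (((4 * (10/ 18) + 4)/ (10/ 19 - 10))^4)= -582924346875/ 35044880752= -16.63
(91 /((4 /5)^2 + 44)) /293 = 2275 /326988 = 0.01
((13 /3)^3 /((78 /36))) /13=26 /9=2.89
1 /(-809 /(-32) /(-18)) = -576 /809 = -0.71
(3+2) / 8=5 / 8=0.62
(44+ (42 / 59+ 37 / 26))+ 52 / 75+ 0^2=5387593 / 115050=46.83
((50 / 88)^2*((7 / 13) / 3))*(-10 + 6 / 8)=-161875 / 302016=-0.54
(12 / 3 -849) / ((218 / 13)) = -10985 / 218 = -50.39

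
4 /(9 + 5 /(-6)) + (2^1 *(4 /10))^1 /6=458 /735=0.62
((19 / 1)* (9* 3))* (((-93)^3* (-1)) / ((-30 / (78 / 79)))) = -5364256833 / 395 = -13580397.05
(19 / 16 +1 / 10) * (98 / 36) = 5047 / 1440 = 3.50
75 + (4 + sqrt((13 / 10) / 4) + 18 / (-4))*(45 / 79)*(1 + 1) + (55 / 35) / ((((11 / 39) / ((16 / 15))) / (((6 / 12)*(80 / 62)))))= 9*sqrt(130) / 158 + 1341688 / 17143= 78.91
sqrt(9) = 3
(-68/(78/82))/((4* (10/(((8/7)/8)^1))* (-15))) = 697/40950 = 0.02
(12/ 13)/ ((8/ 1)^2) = 3/ 208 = 0.01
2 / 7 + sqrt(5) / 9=0.53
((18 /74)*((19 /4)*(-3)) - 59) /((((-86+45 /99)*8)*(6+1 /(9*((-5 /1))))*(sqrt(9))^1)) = 1525425 /299704736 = 0.01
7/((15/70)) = 98/3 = 32.67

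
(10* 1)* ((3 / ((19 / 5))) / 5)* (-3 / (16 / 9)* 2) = -405 / 76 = -5.33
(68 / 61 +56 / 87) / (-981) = -9332 / 5206167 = -0.00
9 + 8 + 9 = 26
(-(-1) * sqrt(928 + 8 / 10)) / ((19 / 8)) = 48 * sqrt(645) / 95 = 12.83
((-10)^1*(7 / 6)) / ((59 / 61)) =-2135 / 177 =-12.06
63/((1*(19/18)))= 1134/19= 59.68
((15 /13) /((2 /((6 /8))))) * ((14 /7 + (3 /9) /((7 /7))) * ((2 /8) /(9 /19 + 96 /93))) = 61845 /368992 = 0.17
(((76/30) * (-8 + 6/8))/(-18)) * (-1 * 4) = -551/135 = -4.08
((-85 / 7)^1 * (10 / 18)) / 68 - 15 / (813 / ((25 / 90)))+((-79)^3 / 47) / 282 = -1875836341 / 50285676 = -37.30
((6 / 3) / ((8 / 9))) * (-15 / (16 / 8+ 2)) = -135 / 16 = -8.44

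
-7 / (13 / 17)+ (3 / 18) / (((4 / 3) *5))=-4747 / 520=-9.13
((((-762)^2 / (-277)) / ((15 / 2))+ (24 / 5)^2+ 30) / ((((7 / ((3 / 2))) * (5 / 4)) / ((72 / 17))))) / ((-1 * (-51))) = -225817632 / 70046375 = -3.22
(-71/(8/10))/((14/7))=-355/8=-44.38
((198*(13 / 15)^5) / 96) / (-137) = -4084223 / 554850000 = -0.01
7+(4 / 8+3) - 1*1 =19 / 2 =9.50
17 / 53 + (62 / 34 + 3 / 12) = 2.39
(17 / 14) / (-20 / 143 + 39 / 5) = 12155 / 76678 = 0.16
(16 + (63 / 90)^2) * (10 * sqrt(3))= 1649 * sqrt(3) / 10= 285.62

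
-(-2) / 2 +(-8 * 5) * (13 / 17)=-29.59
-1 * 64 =-64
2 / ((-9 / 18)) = -4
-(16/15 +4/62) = -526/465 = -1.13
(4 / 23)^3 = 64 / 12167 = 0.01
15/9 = 5/3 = 1.67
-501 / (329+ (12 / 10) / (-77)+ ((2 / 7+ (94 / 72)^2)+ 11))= -249978960 / 170631649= -1.47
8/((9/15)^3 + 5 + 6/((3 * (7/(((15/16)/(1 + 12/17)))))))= 1624000/1090723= 1.49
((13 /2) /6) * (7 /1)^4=31213 /12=2601.08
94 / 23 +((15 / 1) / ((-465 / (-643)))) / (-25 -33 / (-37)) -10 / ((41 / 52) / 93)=-30672630665 / 26075836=-1176.29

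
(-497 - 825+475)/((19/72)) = -60984/19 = -3209.68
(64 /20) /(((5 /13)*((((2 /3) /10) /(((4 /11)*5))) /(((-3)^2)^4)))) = 16376256 /11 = 1488750.55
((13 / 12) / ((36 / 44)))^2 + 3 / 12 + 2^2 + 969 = 11372437 / 11664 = 975.00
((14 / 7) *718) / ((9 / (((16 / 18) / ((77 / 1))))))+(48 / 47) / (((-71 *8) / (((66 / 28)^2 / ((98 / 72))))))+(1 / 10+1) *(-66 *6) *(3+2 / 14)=-1367.19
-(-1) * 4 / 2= 2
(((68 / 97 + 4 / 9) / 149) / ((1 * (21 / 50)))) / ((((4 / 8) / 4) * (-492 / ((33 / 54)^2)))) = -3025000 / 27215100171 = -0.00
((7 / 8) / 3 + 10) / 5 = 247 / 120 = 2.06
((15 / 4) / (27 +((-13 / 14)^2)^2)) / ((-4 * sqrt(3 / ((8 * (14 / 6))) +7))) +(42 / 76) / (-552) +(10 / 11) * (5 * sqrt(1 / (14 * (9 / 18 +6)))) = -72030 * sqrt(5614) / 427382993-7 / 6992 +50 * sqrt(91) / 1001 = 0.46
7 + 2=9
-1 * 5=-5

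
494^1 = 494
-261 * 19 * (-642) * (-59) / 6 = -31306167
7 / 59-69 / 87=-0.67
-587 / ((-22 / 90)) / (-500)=-5283 / 1100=-4.80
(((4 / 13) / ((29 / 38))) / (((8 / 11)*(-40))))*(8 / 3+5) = -4807 / 45240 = -0.11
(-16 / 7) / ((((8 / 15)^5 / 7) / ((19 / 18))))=-1603125 / 4096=-391.39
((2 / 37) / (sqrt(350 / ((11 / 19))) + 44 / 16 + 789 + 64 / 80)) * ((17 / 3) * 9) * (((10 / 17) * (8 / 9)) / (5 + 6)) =50723200 / 306486119421-320000 * sqrt(2926) / 3371347313631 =0.00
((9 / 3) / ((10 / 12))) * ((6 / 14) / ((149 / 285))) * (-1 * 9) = -27702 / 1043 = -26.56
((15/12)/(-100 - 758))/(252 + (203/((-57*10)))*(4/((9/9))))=-475/81697616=-0.00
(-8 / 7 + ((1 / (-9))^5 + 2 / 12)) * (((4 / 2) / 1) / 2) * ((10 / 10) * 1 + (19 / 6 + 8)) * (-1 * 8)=117824482 / 1240029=95.02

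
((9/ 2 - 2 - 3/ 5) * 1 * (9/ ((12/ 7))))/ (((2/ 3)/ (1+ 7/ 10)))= 20349/ 800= 25.44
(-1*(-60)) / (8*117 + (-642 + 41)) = 12 / 67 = 0.18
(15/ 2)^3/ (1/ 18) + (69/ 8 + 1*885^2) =6326619/ 8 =790827.38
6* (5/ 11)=30/ 11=2.73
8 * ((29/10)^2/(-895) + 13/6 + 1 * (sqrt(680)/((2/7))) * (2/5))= 1158454/67125 + 112 * sqrt(170)/5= 309.32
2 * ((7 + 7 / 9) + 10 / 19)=2840 / 171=16.61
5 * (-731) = -3655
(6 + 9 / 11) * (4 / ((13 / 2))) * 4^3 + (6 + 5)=39973 / 143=279.53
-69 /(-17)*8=552 /17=32.47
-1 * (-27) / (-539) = -27 / 539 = -0.05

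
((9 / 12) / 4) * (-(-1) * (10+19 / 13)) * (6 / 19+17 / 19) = 10281 / 3952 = 2.60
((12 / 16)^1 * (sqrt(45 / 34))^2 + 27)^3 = 55175798943 / 2515456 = 21934.71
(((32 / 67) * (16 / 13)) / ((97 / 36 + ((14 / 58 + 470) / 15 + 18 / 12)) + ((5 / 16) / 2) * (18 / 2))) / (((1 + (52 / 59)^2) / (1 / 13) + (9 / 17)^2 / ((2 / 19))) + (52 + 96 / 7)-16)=0.00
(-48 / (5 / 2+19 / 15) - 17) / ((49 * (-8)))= 3361 / 44296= 0.08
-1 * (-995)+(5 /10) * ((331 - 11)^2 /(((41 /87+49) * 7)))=2151985 /1883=1142.85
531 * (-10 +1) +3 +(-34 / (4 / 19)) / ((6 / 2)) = -28979 / 6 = -4829.83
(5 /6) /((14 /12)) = 5 /7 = 0.71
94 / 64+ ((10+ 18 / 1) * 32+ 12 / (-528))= 315901 / 352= 897.45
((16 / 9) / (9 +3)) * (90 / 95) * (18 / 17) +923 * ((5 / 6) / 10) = 298705 / 3876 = 77.07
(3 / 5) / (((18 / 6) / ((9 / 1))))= 9 / 5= 1.80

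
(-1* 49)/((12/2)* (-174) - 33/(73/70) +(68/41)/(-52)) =1906541/41853467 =0.05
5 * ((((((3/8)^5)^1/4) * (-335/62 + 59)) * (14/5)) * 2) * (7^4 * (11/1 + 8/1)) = 257857884837/2031616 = 126922.55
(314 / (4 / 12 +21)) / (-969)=-157 / 10336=-0.02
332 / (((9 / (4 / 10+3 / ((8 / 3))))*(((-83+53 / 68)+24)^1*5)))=-172142 / 890775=-0.19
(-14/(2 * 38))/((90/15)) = -7/228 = -0.03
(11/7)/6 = 11/42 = 0.26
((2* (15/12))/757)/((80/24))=3/3028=0.00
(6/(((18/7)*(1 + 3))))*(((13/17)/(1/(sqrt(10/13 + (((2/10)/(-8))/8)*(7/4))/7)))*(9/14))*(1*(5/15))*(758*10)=379*sqrt(826085)/3808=90.46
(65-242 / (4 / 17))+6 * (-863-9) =-12391 / 2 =-6195.50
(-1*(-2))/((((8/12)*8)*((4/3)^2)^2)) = 243/2048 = 0.12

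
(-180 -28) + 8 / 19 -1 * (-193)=-14.58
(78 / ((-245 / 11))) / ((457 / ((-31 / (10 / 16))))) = 212784 / 559825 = 0.38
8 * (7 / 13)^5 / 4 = 0.09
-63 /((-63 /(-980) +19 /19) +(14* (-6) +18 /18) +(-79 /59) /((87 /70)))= 45273060 /59654843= 0.76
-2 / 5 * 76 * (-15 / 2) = 228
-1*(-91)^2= -8281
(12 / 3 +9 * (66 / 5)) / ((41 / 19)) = 11666 / 205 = 56.91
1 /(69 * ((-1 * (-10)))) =0.00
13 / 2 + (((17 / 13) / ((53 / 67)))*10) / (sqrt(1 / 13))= 13 / 2 + 11390*sqrt(13) / 689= 66.10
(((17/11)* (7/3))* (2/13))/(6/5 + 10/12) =2380/8723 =0.27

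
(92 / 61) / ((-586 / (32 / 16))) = -92 / 17873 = -0.01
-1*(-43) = 43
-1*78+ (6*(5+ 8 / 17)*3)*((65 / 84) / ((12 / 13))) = 4329 / 952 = 4.55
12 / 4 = 3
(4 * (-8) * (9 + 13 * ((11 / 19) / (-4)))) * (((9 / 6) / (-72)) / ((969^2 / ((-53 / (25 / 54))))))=-28673 / 49556275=-0.00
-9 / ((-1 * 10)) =9 / 10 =0.90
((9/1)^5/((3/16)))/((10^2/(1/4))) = 19683/25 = 787.32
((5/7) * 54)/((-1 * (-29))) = 270/203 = 1.33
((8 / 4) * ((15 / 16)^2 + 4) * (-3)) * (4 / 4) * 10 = -18735 / 64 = -292.73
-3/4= -0.75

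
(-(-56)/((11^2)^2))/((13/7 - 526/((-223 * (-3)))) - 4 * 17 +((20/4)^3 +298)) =0.00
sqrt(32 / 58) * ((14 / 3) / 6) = 28 * sqrt(29) / 261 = 0.58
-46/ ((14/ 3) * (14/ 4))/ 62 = -69/ 1519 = -0.05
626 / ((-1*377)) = -626 / 377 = -1.66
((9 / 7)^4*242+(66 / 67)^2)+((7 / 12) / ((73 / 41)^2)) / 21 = 1369385697885265 / 2067711706116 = 662.27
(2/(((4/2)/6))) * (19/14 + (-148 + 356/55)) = -323793/385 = -841.02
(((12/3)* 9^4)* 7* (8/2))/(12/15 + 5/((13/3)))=47764080/127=376095.12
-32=-32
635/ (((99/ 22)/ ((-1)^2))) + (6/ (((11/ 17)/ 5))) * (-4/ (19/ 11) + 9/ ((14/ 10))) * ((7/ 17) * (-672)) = -98982250/ 1881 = -52622.14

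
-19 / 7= -2.71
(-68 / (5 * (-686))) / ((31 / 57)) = 1938 / 53165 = 0.04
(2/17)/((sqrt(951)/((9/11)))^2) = 54/652069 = 0.00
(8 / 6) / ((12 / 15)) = 5 / 3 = 1.67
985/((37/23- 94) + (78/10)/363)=-10.66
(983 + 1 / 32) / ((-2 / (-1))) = 31457 / 64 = 491.52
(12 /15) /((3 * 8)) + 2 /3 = 7 /10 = 0.70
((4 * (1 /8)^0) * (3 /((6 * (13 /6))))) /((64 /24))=9 /26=0.35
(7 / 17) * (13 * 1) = 91 / 17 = 5.35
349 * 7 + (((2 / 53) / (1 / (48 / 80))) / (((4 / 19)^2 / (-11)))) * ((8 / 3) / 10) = 6469979 / 2650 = 2441.50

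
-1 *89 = -89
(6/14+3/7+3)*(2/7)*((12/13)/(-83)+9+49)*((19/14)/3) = 10699470/370097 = 28.91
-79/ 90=-0.88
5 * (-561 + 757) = 980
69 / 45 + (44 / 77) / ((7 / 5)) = 1427 / 735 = 1.94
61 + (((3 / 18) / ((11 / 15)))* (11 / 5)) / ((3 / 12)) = 63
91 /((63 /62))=806 /9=89.56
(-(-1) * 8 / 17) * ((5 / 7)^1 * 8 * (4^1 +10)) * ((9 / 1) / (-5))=-1152 / 17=-67.76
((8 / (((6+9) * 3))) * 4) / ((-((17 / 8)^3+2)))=-16384 / 267165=-0.06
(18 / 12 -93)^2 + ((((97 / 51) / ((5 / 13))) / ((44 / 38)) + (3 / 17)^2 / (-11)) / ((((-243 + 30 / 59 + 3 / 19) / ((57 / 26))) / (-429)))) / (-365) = 145400499584503 / 17367050400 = 8372.20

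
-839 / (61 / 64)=-53696 / 61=-880.26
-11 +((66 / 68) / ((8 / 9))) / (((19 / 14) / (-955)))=-2013869 / 2584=-779.36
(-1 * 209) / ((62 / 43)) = -144.95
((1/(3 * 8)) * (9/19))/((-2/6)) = -9/152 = -0.06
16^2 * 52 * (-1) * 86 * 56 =-64110592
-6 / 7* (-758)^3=2613117072 / 7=373302438.86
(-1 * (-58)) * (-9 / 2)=-261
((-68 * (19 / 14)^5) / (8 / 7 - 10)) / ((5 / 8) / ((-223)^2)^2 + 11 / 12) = 312289680278619609 / 8098898994464054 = 38.56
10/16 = 0.62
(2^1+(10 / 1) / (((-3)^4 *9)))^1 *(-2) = -2936 / 729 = -4.03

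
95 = 95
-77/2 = -38.50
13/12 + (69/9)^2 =2155/36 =59.86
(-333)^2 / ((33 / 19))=702297 / 11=63845.18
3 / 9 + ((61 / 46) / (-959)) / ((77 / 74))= 1691618 / 5095167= 0.33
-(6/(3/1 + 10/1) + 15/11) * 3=-783/143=-5.48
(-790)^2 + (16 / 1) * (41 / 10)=3120828 / 5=624165.60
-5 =-5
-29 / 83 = -0.35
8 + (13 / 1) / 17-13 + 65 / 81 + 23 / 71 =-303946 / 97767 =-3.11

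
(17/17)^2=1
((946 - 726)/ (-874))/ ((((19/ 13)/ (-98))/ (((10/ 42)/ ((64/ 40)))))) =125125/ 49818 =2.51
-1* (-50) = 50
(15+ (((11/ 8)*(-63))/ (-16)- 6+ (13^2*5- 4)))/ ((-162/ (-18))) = 109493/ 1152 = 95.05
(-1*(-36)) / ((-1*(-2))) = 18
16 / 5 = 3.20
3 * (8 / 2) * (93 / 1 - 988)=-10740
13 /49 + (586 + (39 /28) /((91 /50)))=57529 /98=587.03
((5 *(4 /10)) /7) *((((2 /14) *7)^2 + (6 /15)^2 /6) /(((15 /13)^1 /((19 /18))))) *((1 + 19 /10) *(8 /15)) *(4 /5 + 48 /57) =862576 /1265625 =0.68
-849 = -849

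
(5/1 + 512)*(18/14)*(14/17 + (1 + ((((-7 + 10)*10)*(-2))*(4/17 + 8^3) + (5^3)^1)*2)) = -4842279387/119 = -40691423.42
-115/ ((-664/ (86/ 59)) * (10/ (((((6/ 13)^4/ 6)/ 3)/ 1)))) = 8901/ 139863217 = 0.00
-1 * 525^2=-275625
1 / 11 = 0.09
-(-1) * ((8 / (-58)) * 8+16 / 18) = -56 / 261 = -0.21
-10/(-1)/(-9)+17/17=-1/9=-0.11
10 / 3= 3.33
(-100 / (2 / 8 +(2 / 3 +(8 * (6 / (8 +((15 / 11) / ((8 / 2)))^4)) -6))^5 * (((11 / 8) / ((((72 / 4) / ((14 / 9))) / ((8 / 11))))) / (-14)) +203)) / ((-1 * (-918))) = -712777716634027516314524542356224031227880 / 1329920683346921600449936769625446593969333483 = -0.00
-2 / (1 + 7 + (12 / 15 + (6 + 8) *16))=-5 / 582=-0.01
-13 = -13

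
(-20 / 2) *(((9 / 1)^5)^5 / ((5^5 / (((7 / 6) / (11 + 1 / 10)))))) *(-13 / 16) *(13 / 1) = 94363702159940179168356063 / 37000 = 2550370328647031869415.03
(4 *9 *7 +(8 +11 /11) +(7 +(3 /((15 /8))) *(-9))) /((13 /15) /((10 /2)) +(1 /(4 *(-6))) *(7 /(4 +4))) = 405760 /219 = 1852.79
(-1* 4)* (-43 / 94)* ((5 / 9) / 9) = 430 / 3807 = 0.11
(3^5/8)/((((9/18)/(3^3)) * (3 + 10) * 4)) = 6561/208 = 31.54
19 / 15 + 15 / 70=311 / 210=1.48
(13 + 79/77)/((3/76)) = 27360/77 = 355.32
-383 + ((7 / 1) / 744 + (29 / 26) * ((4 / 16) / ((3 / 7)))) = -154083 / 403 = -382.34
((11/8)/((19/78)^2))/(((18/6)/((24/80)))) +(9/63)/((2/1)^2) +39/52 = 156827/50540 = 3.10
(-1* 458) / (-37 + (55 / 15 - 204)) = 687 / 356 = 1.93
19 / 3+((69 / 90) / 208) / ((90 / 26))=136823 / 21600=6.33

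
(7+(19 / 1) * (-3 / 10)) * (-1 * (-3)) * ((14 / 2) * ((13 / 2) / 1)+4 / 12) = 715 / 4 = 178.75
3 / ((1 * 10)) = 0.30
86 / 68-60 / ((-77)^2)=1.25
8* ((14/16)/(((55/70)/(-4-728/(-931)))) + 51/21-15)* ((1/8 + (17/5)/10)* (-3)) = 1318833/7315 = 180.29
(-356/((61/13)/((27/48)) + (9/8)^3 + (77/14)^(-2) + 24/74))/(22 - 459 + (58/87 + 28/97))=27783432787968/344492695264865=0.08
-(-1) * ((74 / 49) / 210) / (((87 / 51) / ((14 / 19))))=1258 / 404985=0.00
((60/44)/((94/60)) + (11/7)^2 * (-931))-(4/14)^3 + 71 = -394943254/177331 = -2227.15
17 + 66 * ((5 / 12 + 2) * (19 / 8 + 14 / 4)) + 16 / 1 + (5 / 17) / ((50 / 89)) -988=-23683 / 1360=-17.41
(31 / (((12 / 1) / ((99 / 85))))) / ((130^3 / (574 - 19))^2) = 12604383 / 65644602400000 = 0.00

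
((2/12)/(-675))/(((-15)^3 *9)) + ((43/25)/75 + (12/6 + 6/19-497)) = -1156199627861/2337356250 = -494.66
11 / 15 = 0.73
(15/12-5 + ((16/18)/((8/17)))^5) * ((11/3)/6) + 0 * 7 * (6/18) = 12.40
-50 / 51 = -0.98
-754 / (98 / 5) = -1885 / 49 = -38.47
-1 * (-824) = 824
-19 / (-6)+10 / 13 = 307 / 78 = 3.94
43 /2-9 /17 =713 /34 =20.97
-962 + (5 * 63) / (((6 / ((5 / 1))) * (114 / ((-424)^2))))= 7846922 / 19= 412995.89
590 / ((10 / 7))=413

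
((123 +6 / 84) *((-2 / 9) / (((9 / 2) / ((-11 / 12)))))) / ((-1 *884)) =-18953 / 3007368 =-0.01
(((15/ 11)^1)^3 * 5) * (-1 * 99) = -151875/ 121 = -1255.17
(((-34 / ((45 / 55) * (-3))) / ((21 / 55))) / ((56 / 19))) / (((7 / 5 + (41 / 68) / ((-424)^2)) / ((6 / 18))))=2986128798400 / 1018924628967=2.93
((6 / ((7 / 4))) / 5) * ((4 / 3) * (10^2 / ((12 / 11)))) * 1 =1760 / 21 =83.81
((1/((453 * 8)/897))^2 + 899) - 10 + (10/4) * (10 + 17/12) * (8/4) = 4142024251/4377792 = 946.14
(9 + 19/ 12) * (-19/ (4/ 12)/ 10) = -2413/ 40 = -60.32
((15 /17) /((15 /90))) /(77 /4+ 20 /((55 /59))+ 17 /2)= 792 /7361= 0.11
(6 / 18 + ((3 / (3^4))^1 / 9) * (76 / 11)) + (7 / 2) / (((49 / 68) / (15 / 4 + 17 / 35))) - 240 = -286924457 / 1309770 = -219.06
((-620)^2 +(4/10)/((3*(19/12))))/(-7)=-36518008/665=-54914.30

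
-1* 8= -8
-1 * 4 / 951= -4 / 951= -0.00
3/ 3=1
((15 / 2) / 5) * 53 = 159 / 2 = 79.50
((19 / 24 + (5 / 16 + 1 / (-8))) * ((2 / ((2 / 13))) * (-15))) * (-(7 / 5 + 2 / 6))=330.96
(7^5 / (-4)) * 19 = -319333 / 4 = -79833.25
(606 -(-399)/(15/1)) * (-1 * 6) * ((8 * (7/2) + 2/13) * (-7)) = 48621636/65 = 748025.17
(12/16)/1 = 3/4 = 0.75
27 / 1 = 27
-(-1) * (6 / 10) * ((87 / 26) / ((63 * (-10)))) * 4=-0.01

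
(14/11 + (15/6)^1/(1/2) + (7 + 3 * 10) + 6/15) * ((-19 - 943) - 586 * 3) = -1306688/11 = -118789.82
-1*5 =-5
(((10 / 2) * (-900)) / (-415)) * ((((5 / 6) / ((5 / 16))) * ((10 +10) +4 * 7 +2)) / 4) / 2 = 15000 / 83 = 180.72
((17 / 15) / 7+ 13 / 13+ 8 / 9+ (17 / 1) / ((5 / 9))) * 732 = 501908 / 21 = 23900.38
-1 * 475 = -475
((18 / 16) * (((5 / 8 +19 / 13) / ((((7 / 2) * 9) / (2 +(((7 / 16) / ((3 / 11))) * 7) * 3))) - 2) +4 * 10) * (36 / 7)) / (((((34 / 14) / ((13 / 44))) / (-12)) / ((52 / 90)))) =-2357511 / 11968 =-196.98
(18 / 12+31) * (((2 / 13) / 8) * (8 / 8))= 5 / 8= 0.62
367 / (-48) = -367 / 48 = -7.65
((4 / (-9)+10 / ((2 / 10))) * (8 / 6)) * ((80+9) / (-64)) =-19847 / 216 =-91.88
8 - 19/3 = 5/3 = 1.67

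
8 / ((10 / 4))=16 / 5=3.20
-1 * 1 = -1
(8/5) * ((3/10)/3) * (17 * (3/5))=204/125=1.63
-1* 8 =-8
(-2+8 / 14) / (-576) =5 / 2016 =0.00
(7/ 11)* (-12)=-84/ 11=-7.64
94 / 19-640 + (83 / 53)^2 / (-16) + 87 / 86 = -23287137169 / 36719248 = -634.19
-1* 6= -6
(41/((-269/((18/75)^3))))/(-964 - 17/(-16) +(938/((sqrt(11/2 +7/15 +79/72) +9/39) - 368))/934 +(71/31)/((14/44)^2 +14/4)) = 11430341489800437106522111874589312/5220430364634433970973972732751821828125 - 1470020574994480704319488 * sqrt(25430)/5220430364634433970973972732751821828125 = 0.00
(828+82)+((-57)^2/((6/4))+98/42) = 9235/3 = 3078.33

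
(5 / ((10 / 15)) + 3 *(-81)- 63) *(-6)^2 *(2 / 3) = -7164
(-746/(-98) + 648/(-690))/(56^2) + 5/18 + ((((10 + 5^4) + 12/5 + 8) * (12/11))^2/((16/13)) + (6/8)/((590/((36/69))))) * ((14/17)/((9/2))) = 7113698515894878917/96509216865600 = 73710.04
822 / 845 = 0.97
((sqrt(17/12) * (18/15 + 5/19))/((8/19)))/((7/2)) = 139 * sqrt(51)/840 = 1.18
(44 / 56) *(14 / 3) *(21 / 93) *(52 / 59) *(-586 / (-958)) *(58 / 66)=3092908 / 7884819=0.39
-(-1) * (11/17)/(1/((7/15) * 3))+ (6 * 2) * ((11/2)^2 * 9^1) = 277772/85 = 3267.91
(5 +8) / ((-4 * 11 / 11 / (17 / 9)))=-221 / 36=-6.14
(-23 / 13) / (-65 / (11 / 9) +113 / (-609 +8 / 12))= 461725 / 13927602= 0.03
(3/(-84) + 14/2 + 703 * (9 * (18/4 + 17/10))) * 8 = 10985622/35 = 313874.91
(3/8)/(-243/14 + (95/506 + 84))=5313/946856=0.01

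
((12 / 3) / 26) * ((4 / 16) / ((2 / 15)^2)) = 225 / 104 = 2.16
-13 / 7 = -1.86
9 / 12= 3 / 4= 0.75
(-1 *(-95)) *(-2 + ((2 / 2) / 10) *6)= -133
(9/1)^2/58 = 81/58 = 1.40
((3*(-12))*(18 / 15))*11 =-2376 / 5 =-475.20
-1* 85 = -85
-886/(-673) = 886/673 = 1.32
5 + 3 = 8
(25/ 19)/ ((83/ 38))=0.60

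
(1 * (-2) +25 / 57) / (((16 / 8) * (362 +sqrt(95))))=-16109 / 7464093 +89 * sqrt(95) / 14928186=-0.00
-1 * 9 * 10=-90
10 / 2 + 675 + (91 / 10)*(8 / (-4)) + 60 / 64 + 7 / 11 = 583769 / 880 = 663.37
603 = 603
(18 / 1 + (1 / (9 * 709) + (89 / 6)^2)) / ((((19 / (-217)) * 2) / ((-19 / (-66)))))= -1318367225 / 3369168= -391.30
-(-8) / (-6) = -4 / 3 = -1.33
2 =2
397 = 397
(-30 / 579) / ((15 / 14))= -28 / 579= -0.05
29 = 29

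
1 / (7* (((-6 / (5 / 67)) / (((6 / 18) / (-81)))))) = 5 / 683802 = 0.00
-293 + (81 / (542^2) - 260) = -162451411 / 293764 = -553.00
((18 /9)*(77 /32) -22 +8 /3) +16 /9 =-1835 /144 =-12.74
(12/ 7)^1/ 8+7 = 101/ 14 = 7.21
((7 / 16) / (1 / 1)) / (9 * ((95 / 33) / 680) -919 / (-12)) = 3927 / 687754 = 0.01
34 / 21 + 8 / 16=89 / 42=2.12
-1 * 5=-5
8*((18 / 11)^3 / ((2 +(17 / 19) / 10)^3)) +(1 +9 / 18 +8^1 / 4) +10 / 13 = 17564619677793 / 2165324170438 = 8.11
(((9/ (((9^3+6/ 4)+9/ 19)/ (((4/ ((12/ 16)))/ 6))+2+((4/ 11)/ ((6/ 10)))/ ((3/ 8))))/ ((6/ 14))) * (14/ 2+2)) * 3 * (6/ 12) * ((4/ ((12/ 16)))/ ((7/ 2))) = 13001472/ 24858139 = 0.52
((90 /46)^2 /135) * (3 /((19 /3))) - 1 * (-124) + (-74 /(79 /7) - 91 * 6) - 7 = -345834194 /794029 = -435.54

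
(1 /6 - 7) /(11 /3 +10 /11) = -451 /302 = -1.49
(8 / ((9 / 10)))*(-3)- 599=-625.67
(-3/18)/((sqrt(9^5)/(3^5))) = -1/6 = -0.17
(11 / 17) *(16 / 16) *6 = 66 / 17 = 3.88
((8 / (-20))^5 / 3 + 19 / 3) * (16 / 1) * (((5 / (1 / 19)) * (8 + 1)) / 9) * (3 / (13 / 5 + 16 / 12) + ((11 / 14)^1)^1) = 3845584648 / 258125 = 14898.15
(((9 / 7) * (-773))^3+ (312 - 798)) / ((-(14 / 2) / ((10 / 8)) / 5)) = 8417947904775 / 9604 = 876504363.26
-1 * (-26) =26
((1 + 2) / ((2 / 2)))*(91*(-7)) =-1911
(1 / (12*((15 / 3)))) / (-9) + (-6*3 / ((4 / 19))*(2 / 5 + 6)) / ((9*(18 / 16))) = -5837 / 108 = -54.05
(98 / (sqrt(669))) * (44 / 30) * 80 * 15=172480 * sqrt(669) / 669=6668.46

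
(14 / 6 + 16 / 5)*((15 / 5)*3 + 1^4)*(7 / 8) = 581 / 12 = 48.42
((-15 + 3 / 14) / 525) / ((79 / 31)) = -2139 / 193550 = -0.01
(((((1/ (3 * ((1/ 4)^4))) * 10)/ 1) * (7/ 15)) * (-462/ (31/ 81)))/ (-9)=53413.16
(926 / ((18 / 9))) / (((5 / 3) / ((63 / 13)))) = 87507 / 65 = 1346.26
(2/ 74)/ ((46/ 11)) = 11/ 1702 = 0.01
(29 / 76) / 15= 29 / 1140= 0.03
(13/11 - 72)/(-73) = 779/803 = 0.97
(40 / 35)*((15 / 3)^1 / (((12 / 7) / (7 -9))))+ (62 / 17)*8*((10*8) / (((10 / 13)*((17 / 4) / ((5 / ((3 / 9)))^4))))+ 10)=31337527180 / 867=36144783.37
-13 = -13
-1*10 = -10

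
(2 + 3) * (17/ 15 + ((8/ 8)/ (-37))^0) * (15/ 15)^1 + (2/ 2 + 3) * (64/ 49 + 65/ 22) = 44806/ 1617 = 27.71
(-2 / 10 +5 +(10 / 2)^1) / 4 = 49 / 20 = 2.45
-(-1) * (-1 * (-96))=96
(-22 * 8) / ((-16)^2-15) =-176 / 241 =-0.73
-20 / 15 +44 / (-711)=-992 / 711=-1.40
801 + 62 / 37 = 29699 / 37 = 802.68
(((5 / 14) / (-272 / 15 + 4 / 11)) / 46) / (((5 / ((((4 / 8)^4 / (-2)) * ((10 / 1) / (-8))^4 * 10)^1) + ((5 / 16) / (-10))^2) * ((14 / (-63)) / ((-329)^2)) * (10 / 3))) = -32803650000 / 3366725441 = -9.74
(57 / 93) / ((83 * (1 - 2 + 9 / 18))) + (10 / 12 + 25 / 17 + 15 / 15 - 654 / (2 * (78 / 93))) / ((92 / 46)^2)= -659568395 / 6823596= -96.66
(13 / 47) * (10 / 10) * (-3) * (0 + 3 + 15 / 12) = -663 / 188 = -3.53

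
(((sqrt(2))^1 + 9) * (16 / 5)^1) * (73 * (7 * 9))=73584 * sqrt(2) / 5 + 662256 / 5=153263.90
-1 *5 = -5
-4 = -4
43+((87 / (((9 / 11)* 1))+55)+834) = 3115 / 3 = 1038.33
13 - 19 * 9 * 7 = -1184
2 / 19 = 0.11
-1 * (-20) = 20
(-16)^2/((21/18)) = 1536/7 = 219.43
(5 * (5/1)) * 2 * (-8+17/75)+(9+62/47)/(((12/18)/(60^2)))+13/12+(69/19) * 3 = 593095405/10716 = 55346.72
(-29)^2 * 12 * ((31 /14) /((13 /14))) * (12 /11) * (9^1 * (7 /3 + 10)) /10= 208359432 /715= 291411.79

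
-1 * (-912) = 912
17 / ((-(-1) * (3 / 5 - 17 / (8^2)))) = 5440 / 107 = 50.84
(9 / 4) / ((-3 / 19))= -57 / 4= -14.25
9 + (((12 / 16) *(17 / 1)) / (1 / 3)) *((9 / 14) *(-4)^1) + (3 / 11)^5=-201471399 / 2254714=-89.36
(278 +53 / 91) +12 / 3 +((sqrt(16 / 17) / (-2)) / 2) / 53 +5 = 26170 / 91 - sqrt(17) / 901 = 287.58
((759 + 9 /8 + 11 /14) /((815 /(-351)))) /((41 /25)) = -74782305 /374248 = -199.82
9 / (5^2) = 9 / 25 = 0.36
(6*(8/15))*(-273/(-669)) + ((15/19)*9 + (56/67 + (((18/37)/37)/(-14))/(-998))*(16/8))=68435858435766/6787429080215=10.08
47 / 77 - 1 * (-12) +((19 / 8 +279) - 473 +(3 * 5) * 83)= 656647 / 616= 1065.99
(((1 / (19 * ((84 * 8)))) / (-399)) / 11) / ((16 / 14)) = -1 / 64044288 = -0.00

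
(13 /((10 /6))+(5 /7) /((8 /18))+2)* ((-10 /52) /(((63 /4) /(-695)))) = 1109915 /11466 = 96.80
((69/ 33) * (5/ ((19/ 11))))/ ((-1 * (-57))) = 115/ 1083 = 0.11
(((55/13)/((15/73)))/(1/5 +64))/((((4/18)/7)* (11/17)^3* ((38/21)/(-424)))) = -27942343590/3197909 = -8737.69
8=8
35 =35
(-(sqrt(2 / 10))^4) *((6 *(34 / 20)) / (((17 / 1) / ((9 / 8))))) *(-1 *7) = 189 / 1000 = 0.19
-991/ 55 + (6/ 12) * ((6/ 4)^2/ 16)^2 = -8113817/ 450560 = -18.01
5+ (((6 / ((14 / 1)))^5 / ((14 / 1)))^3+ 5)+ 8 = 234491558113453563 / 13027308783283592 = 18.00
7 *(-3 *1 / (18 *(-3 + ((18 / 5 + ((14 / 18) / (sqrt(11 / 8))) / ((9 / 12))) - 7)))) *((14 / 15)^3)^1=16807 *sqrt(22) / 3775620 + 237699 / 1573175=0.17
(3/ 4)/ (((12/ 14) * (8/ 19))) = 133/ 64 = 2.08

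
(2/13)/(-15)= -0.01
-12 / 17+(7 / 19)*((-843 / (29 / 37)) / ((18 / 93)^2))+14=-1187496211 / 112404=-10564.54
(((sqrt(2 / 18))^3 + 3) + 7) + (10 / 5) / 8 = 10.29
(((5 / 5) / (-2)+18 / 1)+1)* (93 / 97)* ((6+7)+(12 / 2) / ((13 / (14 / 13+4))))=8922513 / 32786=272.14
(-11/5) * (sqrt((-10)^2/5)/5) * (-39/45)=286 * sqrt(5)/375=1.71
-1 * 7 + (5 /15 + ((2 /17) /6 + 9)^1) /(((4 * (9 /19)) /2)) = 293 /102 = 2.87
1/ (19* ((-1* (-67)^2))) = -1/ 85291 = -0.00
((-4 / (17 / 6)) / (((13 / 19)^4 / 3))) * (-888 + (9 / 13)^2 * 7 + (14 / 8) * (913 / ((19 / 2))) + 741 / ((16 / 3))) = 1831610315385 / 164111506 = 11160.77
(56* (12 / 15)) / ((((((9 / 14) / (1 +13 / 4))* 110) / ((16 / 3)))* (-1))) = -106624 / 7425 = -14.36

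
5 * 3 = 15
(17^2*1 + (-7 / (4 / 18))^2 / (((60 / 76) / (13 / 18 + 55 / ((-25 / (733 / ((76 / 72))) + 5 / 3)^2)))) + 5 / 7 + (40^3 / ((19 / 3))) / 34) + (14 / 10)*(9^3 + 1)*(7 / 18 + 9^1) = 2794691098842488341 / 75355639468200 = 37086.69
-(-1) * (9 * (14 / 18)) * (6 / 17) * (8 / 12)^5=448 / 1377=0.33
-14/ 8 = -1.75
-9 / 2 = -4.50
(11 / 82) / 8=11 / 656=0.02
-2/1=-2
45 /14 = 3.21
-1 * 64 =-64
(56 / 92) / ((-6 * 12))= -7 / 828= -0.01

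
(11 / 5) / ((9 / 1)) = 0.24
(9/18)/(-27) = -0.02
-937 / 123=-7.62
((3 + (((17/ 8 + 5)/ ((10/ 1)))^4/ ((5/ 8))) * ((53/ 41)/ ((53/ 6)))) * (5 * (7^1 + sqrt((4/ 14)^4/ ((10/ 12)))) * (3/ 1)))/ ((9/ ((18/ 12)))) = 1606068003 * sqrt(30)/ 12857600000 + 11242476021/ 209920000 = 54.24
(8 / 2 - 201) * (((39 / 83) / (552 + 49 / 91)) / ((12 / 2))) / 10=-33293 / 11923780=-0.00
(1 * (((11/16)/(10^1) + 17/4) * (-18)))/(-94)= 6219/7520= 0.83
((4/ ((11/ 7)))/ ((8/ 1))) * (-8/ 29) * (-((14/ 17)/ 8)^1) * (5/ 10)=49/ 10846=0.00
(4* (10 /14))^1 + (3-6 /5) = 163 /35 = 4.66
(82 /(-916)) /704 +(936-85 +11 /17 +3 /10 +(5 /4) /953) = 851.95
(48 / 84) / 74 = 2 / 259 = 0.01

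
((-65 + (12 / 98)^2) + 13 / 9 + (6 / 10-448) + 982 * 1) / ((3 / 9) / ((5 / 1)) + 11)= 50895617 / 1195698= 42.57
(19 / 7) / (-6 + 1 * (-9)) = -19 / 105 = -0.18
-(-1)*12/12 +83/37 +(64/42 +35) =30899/777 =39.77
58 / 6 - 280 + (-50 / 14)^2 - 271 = -77701 / 147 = -528.58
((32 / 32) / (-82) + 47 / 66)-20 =-26113 / 1353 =-19.30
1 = 1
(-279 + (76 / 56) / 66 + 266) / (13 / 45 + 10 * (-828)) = 2685 / 1712788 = 0.00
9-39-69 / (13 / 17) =-1563 / 13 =-120.23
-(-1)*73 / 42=73 / 42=1.74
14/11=1.27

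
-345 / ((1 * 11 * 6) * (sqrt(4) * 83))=-115 / 3652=-0.03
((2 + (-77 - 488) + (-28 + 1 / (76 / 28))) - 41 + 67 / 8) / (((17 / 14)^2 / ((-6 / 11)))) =13926045 / 60401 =230.56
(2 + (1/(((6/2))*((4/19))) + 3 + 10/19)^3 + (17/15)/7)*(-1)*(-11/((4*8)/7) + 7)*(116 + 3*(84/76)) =-892435701756067/12010383360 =-74305.35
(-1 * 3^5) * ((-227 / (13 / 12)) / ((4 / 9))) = 1489347 / 13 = 114565.15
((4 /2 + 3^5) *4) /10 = 98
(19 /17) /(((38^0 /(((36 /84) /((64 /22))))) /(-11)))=-6897 /3808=-1.81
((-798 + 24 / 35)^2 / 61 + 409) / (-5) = -809307361 / 373625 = -2166.10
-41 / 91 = -0.45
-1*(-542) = 542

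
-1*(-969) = 969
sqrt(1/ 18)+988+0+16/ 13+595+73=1657.47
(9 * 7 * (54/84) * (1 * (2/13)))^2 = 6561/169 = 38.82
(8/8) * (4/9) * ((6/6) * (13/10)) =26/45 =0.58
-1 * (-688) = 688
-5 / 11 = -0.45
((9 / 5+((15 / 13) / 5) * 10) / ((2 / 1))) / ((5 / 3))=801 / 650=1.23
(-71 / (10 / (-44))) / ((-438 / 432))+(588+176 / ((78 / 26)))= 370708 / 1095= 338.55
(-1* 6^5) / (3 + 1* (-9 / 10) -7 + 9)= -77760 / 41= -1896.59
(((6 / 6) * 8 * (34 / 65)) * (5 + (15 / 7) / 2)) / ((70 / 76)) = 87856 / 3185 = 27.58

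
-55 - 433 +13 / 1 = -475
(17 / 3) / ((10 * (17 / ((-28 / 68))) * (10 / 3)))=-7 / 1700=-0.00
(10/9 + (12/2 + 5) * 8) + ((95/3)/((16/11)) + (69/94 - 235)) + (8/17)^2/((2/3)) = -240683479/1955952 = -123.05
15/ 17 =0.88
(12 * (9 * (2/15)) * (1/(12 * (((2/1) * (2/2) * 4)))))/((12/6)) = 3/40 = 0.08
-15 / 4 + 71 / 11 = 119 / 44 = 2.70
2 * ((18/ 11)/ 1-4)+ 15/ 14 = -3.66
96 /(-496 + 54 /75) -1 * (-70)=69.81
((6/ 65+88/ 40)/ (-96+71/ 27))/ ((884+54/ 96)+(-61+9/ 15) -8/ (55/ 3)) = -708048/ 23756459467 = -0.00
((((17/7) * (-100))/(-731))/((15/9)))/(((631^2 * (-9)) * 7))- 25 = -62919392045/2516775681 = -25.00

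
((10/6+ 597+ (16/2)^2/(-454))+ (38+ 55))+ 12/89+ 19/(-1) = 40769282/60609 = 672.66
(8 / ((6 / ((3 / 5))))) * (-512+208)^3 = -112377856 / 5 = -22475571.20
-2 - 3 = -5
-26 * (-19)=494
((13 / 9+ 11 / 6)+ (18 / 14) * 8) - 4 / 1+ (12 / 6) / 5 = 6277 / 630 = 9.96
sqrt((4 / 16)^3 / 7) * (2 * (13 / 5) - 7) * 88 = -99 * sqrt(7) / 35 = -7.48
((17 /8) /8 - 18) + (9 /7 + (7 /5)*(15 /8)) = -6193 /448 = -13.82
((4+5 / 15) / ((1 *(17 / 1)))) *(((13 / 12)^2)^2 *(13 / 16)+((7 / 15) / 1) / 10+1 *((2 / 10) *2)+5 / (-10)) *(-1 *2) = -114919441 / 211507200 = -0.54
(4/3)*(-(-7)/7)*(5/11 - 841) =-12328/11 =-1120.73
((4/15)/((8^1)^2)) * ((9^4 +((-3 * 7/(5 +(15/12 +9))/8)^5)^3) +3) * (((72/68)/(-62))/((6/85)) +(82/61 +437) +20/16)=12016.29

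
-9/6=-3/2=-1.50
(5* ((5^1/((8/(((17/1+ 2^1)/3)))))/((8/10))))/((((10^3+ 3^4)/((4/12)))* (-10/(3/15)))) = -95/622656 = -0.00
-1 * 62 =-62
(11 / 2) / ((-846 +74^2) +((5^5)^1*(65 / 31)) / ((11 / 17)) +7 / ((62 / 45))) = 3751 / 10067375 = 0.00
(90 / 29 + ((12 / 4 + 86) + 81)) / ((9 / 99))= 55220 / 29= 1904.14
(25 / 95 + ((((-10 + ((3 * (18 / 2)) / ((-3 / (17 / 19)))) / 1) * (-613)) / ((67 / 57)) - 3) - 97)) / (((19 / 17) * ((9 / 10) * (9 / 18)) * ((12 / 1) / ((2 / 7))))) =2015825660 / 4571343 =440.97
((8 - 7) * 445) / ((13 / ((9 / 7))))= 4005 / 91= 44.01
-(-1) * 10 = 10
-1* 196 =-196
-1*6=-6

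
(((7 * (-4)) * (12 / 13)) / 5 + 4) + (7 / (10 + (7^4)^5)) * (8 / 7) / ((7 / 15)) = -3265345051563814004 / 2792729320416420385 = -1.17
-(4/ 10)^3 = -8/ 125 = -0.06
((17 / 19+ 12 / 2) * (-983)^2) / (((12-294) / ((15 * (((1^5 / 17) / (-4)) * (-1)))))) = -632919295 / 121448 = -5211.44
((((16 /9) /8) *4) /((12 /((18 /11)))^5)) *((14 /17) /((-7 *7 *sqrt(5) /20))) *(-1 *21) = 162 *sqrt(5) /2737867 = 0.00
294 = 294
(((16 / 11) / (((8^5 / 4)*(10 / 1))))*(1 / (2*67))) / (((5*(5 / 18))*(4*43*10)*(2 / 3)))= 27 / 324515840000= 0.00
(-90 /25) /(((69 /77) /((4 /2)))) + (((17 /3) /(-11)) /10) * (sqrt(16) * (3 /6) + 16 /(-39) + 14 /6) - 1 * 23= -1027381 /32890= -31.24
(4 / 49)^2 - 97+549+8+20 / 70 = 1105162 / 2401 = 460.29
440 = 440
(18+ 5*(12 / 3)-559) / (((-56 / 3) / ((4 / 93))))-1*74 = -31595 / 434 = -72.80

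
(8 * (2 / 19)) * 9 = 144 / 19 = 7.58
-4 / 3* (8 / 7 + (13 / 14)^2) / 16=-131 / 784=-0.17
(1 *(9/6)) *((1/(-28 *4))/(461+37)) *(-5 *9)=45/37184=0.00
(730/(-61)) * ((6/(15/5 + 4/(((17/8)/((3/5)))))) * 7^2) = -6080900/7137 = -852.02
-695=-695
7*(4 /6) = 14 /3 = 4.67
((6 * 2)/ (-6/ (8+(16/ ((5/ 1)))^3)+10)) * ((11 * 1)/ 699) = 112112/ 5849465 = 0.02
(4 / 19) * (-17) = -3.58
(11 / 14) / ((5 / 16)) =88 / 35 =2.51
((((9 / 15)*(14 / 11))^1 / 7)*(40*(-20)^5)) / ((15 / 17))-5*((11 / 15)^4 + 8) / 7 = -12337924616051 / 779625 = -15825460.47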